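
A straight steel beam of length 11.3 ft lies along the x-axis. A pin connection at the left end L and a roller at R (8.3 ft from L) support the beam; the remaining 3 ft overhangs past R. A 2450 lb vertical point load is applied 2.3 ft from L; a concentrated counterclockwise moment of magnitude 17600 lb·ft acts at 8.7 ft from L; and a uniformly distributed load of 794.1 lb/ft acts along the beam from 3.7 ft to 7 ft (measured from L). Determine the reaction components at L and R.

Resultant of the distributed load: 794.1 × 3.3 = 2620.53 lb at 5.35 ft from L.
ΣM about L: R_y·8.3 − 2450·2.3 + 17600 − (794.1·3.3)·5.35 = 0 → R_y = 2054.8355/8.3 = 247.571 ≈ 247.6 lb.
ΣF_y = 0: L_y + 247.571 − 2450 − 794.1·3.3 = 0 → L_y = 4823 lb.
ΣF_x = 0: no horizontal applied forces, so L_x = 0.

L_x = 0, L_y = 4823 lb, R_y = 247.6 lb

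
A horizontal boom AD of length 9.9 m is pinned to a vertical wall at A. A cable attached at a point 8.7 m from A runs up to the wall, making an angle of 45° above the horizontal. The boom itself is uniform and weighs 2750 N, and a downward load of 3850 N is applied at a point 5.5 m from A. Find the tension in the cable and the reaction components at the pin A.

ΣM about A: T·sin45°·8.7 − 2750·4.95 − 3850·5.5 = 0 → T = 34787.5/(8.7·0.707107) = 5654.82 ≈ 5655 N.
ΣF_x = 0: A_x − T·cos45° = 0 → A_x = 5654.82 × 0.707107 = 3999 N.
ΣF_y = 0: A_y + T·sin45° − 2750 − 3850 = 0 → A_y = 6600 − 5654.82 × 0.707107 = 2601 N.

T = 5655 N, A_x = 3999 N, A_y = 2601 N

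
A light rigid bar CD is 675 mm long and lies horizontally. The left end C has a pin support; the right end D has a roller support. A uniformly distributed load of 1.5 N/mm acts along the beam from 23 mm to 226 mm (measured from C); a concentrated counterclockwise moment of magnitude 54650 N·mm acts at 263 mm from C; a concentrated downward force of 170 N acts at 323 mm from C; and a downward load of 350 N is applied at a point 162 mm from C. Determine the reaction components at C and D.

C_x = 0, C_y = 684.0 N, D_y = 140.5 N

Resultant of the distributed load: 1.5 × 203 = 304.5 N at 124.5 mm from C.
ΣM about C: D_y·675 − (1.5·203)·124.5 + 54650 − 170·323 − 350·162 = 0 → D_y = 94870.25/675 = 140.549 ≈ 140.5 N.
ΣF_y = 0: C_y + 140.549 − 1.5·203 − 170 − 350 = 0 → C_y = 684.0 N.
ΣF_x = 0: no horizontal applied forces, so C_x = 0.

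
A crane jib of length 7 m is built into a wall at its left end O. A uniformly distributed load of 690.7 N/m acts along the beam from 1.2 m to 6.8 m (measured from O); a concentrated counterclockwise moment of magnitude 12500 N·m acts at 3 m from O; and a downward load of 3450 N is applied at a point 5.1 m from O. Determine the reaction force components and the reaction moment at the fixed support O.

O_x = 0, O_y = 7318 N, M_O = 20570 N·m

Resultant of the distributed load: 690.7 × 5.6 = 3867.92 N at 4 m from O.
ΣF_x = 0: O_x = 0.
ΣF_y = 0: O_y − 690.7·5.6 − 3450 = 0 → O_y = 7318 N.
ΣM about O: M_O − (690.7·5.6)·4 + 12500 − 3450·5.1 = 0 → M_O = 20570 N·m.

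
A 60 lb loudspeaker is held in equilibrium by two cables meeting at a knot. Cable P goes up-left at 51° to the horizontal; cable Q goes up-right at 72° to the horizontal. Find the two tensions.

T_P = 22.11 lb, T_Q = 45.02 lb

ΣF_x = 0: −T_P·cos51° + T_Q·cos72° = 0 → T_Q = 2.03652·T_P.
ΣF_y = 0: T_P·sin51° + T_Q·sin72° = 60.
Substitute: T_P·(0.777146 + 2.03652·0.951057) = 60 → T_P = 22.1077 ≈ 22.11 lb.
Then T_Q = 2.03652 × 22.1077 = 45.02 lb.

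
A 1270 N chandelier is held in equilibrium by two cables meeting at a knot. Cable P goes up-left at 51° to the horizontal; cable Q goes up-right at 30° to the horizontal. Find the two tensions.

T_P = 1114 N, T_Q = 809.2 N

ΣF_x = 0: −T_P·cos51° + T_Q·cos30° = 0 → T_Q = 0.726677·T_P.
ΣF_y = 0: T_P·sin51° + T_Q·sin30° = 1270.
Substitute: T_P·(0.777146 + 0.726677·0.5) = 1270 → T_P = 1113.56 ≈ 1114 N.
Then T_Q = 0.726677 × 1113.56 = 809.2 N.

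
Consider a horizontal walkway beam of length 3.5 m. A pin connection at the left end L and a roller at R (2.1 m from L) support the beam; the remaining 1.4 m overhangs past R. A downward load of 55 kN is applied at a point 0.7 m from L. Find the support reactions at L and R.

L_x = 0, L_y = 36.67 kN, R_y = 18.33 kN

Moments about L: R_y·2.1 − 55·0.7 = 0 → R_y = 38.5/2.1 = 18.3333 ≈ 18.33 kN.
ΣF_y = 0: L_y + 18.3333 − 55 = 0 → L_y = 36.67 kN.
ΣF_x = 0: no horizontal applied forces, so L_x = 0.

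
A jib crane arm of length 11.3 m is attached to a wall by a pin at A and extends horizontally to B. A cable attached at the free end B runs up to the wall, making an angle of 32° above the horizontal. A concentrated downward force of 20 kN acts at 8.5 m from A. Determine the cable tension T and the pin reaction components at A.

ΣM about A: T·sin32°·11.3 − 20·8.5 = 0 → T = 170/(11.3·0.529919) = 28.3897 ≈ 28.39 kN.
ΣF_x = 0: A_x − T·cos32° = 0 → A_x = 28.3897 × 0.848048 = 24.08 kN.
ΣF_y = 0: A_y + T·sin32° − 20 = 0 → A_y = 20 − 28.3897 × 0.529919 = 4.956 kN.

T = 28.39 kN, A_x = 24.08 kN, A_y = 4.956 kN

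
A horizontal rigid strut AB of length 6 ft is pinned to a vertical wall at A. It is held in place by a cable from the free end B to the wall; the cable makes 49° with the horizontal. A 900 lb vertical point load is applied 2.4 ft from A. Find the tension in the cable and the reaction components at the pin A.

T = 477.0 lb, A_x = 312.9 lb, A_y = 540.0 lb

ΣM about A: T·sin49°·6 − 900·2.4 = 0 → T = 2160/(6·0.75471) = 477.004 ≈ 477.0 lb.
ΣF_x = 0: A_x − T·cos49° = 0 → A_x = 477.004 × 0.656059 = 312.9 lb.
ΣF_y = 0: A_y + T·sin49° − 900 = 0 → A_y = 900 − 477.004 × 0.75471 = 540.0 lb.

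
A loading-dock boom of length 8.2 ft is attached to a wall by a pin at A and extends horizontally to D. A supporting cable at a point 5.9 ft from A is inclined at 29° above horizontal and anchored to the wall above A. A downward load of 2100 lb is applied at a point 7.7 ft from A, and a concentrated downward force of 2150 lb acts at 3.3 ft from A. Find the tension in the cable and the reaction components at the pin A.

ΣM about A: T·sin29°·5.9 − 2100·7.7 − 2150·3.3 = 0 → T = 23265/(5.9·0.48481) = 8133.54 ≈ 8134 lb.
ΣF_x = 0: A_x − T·cos29° = 0 → A_x = 8133.54 × 0.87462 = 7114 lb.
ΣF_y = 0: A_y + T·sin29° − 2100 − 2150 = 0 → A_y = 4250 − 8133.54 × 0.48481 = 306.8 lb.

T = 8134 lb, A_x = 7114 lb, A_y = 306.8 lb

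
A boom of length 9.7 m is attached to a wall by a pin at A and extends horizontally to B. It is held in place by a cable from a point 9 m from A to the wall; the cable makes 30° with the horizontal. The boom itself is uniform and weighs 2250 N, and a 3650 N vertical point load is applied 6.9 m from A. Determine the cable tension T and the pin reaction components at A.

ΣM about A: T·sin30°·9 − 2250·4.85 − 3650·6.9 = 0 → T = 36097.5/(9·0.5) = 8021.67 ≈ 8022 N.
ΣF_x = 0: A_x − T·cos30° = 0 → A_x = 8021.67 × 0.866025 = 6947 N.
ΣF_y = 0: A_y + T·sin30° − 2250 − 3650 = 0 → A_y = 5900 − 8021.67 × 0.5 = 1889 N.

T = 8022 N, A_x = 6947 N, A_y = 1889 N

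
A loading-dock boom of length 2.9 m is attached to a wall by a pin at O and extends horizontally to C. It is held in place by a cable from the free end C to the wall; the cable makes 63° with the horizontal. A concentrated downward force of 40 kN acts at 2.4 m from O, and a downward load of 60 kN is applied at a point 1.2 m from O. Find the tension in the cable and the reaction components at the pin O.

T = 65.02 kN, O_x = 29.52 kN, O_y = 42.07 kN

ΣM about O: T·sin63°·2.9 − 40·2.4 − 60·1.2 = 0 → T = 168/(2.9·0.891007) = 65.0175 ≈ 65.02 kN.
ΣF_x = 0: O_x − T·cos63° = 0 → O_x = 65.0175 × 0.45399 = 29.52 kN.
ΣF_y = 0: O_y + T·sin63° − 40 − 60 = 0 → O_y = 100 − 65.0175 × 0.891007 = 42.07 kN.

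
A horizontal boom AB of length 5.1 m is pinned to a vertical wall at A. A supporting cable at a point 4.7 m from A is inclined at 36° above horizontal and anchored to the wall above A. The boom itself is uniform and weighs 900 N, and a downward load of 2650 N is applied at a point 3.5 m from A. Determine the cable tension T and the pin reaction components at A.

ΣM about A: T·sin36°·4.7 − 900·2.55 − 2650·3.5 = 0 → T = 11570/(4.7·0.587785) = 4188.1 ≈ 4188 N.
ΣF_x = 0: A_x − T·cos36° = 0 → A_x = 4188.1 × 0.809017 = 3388 N.
ΣF_y = 0: A_y + T·sin36° − 900 − 2650 = 0 → A_y = 3550 − 4188.1 × 0.587785 = 1088 N.

T = 4188 N, A_x = 3388 N, A_y = 1088 N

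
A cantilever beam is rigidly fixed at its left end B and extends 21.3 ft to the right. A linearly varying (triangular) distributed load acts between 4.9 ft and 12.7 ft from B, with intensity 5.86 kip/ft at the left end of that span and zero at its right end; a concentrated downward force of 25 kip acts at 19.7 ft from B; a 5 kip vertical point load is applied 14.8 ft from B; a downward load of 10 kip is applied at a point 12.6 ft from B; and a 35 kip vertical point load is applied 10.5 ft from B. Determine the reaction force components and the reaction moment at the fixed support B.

Resultant of the triangular load: ½ × 5.86 × 7.8 = 22.854 kip, acting at 7.5 ft from B (one-third of the span from the peak).
ΣF_x = 0: B_x = 0.
ΣF_y = 0: B_y − ½·5.86·7.8 − 25 − 5 − 10 − 35 = 0 → B_y = 97.85 kip.
ΣM about B: M_B − (½·5.86·7.8)·7.5 − 25·19.7 − 5·14.8 − 10·12.6 − 35·10.5 = 0 → M_B = 1231 kip·ft.

B_x = 0, B_y = 97.85 kip, M_B = 1231 kip·ft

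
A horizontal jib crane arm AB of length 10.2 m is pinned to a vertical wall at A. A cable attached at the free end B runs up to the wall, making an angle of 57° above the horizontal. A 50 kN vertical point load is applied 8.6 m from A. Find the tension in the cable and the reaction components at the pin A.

T = 50.27 kN, A_x = 27.38 kN, A_y = 7.843 kN

ΣM about A: T·sin57°·10.2 − 50·8.6 = 0 → T = 430/(10.2·0.838671) = 50.2663 ≈ 50.27 kN.
ΣF_x = 0: A_x − T·cos57° = 0 → A_x = 50.2663 × 0.544639 = 27.38 kN.
ΣF_y = 0: A_y + T·sin57° − 50 = 0 → A_y = 50 − 50.2663 × 0.838671 = 7.843 kN.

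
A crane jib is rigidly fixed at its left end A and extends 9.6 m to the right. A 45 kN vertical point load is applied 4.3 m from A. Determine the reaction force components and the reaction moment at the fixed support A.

ΣF_x = 0: A_x = 0.
ΣF_y = 0: A_y − 45 = 0 → A_y = 45.00 kN.
ΣM about A: M_A − 45·4.3 = 0 → M_A = 193.5 kN·m.

A_x = 0, A_y = 45.00 kN, M_A = 193.5 kN·m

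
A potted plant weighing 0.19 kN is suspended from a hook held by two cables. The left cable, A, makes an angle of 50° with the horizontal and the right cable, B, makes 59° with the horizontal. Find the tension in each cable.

ΣF_x = 0: −T_A·cos50° + T_B·cos59° = 0 → T_B = 1.24804·T_A.
ΣF_y = 0: T_A·sin50° + T_B·sin59° = 0.19.
Substitute: T_A·(0.766044 + 1.24804·0.857167) = 0.19 → T_A = 0.103496 ≈ 0.1035 kN.
Then T_B = 1.24804 × 0.103496 = 0.1292 kN.

T_A = 0.1035 kN, T_B = 0.1292 kN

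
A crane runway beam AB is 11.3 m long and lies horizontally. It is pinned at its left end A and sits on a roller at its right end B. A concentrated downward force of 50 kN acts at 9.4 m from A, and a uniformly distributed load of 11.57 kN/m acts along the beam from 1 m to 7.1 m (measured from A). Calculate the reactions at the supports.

A_x = 0, A_y = 53.69 kN, B_y = 66.89 kN

Resultant of the distributed load: 11.57 × 6.1 = 70.577 kN at 4.05 m from A.
Moments about A: B_y·11.3 − 50·9.4 − (11.57·6.1)·4.05 = 0 → B_y = 755.83685/11.3 = 66.8882 ≈ 66.89 kN.
ΣF_y = 0: A_y + 66.8882 − 50 − 11.57·6.1 = 0 → A_y = 53.69 kN.
ΣF_x = 0: no horizontal applied forces, so A_x = 0.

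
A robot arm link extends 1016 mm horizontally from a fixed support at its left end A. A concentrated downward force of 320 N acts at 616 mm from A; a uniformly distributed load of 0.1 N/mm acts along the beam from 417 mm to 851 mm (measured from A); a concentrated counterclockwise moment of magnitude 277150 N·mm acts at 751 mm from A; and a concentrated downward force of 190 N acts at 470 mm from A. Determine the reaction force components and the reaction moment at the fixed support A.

Resultant of the distributed load: 0.1 × 434 = 43.4 N at 634 mm from A.
ΣF_x = 0: A_x = 0.
ΣF_y = 0: A_y − 320 − 0.1·434 − 190 = 0 → A_y = 553.4 N.
ΣM about A: M_A − 320·616 − (0.1·434)·634 + 277150 − 190·470 = 0 → M_A = 36790 N·mm.

A_x = 0, A_y = 553.4 N, M_A = 36790 N·mm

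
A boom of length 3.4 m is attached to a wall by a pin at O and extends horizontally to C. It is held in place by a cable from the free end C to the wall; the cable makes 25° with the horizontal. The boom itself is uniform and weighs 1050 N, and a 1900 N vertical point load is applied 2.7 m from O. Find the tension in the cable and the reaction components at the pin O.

ΣM about O: T·sin25°·3.4 − 1050·1.7 − 1900·2.7 = 0 → T = 6915/(3.4·0.422618) = 4812.44 ≈ 4812 N.
ΣF_x = 0: O_x − T·cos25° = 0 → O_x = 4812.44 × 0.906308 = 4362 N.
ΣF_y = 0: O_y + T·sin25° − 1050 − 1900 = 0 → O_y = 2950 − 4812.44 × 0.422618 = 916.2 N.

T = 4812 N, O_x = 4362 N, O_y = 916.2 N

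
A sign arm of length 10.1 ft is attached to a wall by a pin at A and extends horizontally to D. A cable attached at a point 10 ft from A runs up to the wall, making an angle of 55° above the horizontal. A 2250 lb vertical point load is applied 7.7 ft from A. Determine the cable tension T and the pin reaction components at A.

T = 2115 lb, A_x = 1213 lb, A_y = 517.5 lb

ΣM about A: T·sin55°·10 − 2250·7.7 = 0 → T = 17325/(10·0.819152) = 2114.99 ≈ 2115 lb.
ΣF_x = 0: A_x − T·cos55° = 0 → A_x = 2114.99 × 0.573576 = 1213 lb.
ΣF_y = 0: A_y + T·sin55° − 2250 = 0 → A_y = 2250 − 2114.99 × 0.819152 = 517.5 lb.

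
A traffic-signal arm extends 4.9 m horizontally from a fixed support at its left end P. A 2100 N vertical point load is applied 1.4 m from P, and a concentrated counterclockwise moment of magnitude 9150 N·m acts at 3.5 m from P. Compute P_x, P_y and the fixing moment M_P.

P_x = 0, P_y = 2100 N, M_P = -6210 N·m

ΣF_x = 0: P_x = 0.
ΣF_y = 0: P_y − 2100 = 0 → P_y = 2100 N.
ΣM about P: M_P − 2100·1.4 + 9150 = 0 → M_P = -6210 N·m.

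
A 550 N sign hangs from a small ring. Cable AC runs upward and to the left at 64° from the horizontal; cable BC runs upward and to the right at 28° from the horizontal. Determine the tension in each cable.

T_AC = 485.9 N, T_BC = 241.3 N

ΣF_x = 0: −T_AC·cos64° + T_BC·cos28° = 0 → T_BC = 0.496486·T_AC.
ΣF_y = 0: T_AC·sin64° + T_BC·sin28° = 550.
Substitute: T_AC·(0.898794 + 0.496486·0.469472) = 550 → T_AC = 485.917 ≈ 485.9 N.
Then T_BC = 0.496486 × 485.917 = 241.3 N.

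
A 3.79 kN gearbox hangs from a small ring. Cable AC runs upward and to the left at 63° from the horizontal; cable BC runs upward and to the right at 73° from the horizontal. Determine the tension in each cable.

T_AC = 1.595 kN, T_BC = 2.477 kN

ΣF_x = 0: −T_AC·cos63° + T_BC·cos73° = 0 → T_BC = 1.55279·T_AC.
ΣF_y = 0: T_AC·sin63° + T_BC·sin73° = 3.79.
Substitute: T_AC·(0.891007 + 1.55279·0.956305) = 3.79 → T_AC = 1.59515 ≈ 1.595 kN.
Then T_BC = 1.55279 × 1.59515 = 2.477 kN.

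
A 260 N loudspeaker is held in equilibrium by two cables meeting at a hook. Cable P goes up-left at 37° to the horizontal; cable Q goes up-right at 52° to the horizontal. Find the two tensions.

ΣF_x = 0: −T_P·cos37° + T_Q·cos52° = 0 → T_Q = 1.2972·T_P.
ΣF_y = 0: T_P·sin37° + T_Q·sin52° = 260.
Substitute: T_P·(0.601815 + 1.2972·0.788011) = 260 → T_P = 160.096 ≈ 160.1 N.
Then T_Q = 1.2972 × 160.096 = 207.7 N.

T_P = 160.1 N, T_Q = 207.7 N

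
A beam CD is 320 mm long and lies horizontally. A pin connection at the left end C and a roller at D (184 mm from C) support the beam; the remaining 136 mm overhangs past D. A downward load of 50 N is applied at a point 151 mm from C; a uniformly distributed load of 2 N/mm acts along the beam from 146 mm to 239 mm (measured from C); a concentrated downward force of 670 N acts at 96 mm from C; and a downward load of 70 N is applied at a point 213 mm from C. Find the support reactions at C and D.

C_x = 0, C_y = 309.8 N, D_y = 666.2 N

Resultant of the distributed load: 2 × 93 = 186 N at 192.5 mm from C.
Taking moments about C: D_y·184 − 50·151 − (2·93)·192.5 − 670·96 − 70·213 = 0 → D_y = 122585/184 = 666.223 ≈ 666.2 N.
ΣF_y = 0: C_y + 666.223 − 50 − 2·93 − 670 − 70 = 0 → C_y = 309.8 N.
ΣF_x = 0: no horizontal applied forces, so C_x = 0.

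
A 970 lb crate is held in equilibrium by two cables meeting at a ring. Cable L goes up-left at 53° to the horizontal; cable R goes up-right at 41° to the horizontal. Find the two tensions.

ΣF_x = 0: −T_L·cos53° + T_R·cos41° = 0 → T_R = 0.797413·T_L.
ΣF_y = 0: T_L·sin53° + T_R·sin41° = 970.
Substitute: T_L·(0.798636 + 0.797413·0.656059) = 970 → T_L = 733.856 ≈ 733.9 lb.
Then T_R = 0.797413 × 733.856 = 585.2 lb.

T_L = 733.9 lb, T_R = 585.2 lb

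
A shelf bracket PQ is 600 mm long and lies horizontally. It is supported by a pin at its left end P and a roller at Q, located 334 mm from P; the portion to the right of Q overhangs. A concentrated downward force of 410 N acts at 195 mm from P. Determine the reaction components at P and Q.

P_x = 0, P_y = 170.6 N, Q_y = 239.4 N

Taking moments about P: Q_y·334 − 410·195 = 0 → Q_y = 79950/334 = 239.371 ≈ 239.4 N.
ΣF_y = 0: P_y + 239.371 − 410 = 0 → P_y = 170.6 N.
ΣF_x = 0: no horizontal applied forces, so P_x = 0.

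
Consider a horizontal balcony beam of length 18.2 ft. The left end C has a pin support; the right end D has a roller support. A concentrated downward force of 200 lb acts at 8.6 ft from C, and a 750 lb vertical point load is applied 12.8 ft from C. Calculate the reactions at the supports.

Taking moments about C: D_y·18.2 − 200·8.6 − 750·12.8 = 0 → D_y = 11320/18.2 = 621.978 ≈ 622.0 lb.
ΣF_y = 0: C_y + 621.978 − 200 − 750 = 0 → C_y = 328.0 lb.
ΣF_x = 0: no horizontal applied forces, so C_x = 0.

C_x = 0, C_y = 328.0 lb, D_y = 622.0 lb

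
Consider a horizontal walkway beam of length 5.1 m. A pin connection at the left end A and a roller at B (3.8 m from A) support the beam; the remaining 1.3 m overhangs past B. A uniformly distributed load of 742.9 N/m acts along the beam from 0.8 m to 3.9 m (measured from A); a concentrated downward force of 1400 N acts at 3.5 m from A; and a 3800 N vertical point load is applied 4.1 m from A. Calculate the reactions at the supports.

A_x = 0, A_y = 689.3 N, B_y = 6814 N

Resultant of the distributed load: 742.9 × 3.1 = 2302.99 N at 2.35 m from A.
ΣM about A: B_y·3.8 − (742.9·3.1)·2.35 − 1400·3.5 − 3800·4.1 = 0 → B_y = 25892.0265/3.8 = 6813.69 ≈ 6814 N.
ΣF_y = 0: A_y + 6813.69 − 742.9·3.1 − 1400 − 3800 = 0 → A_y = 689.3 N.
ΣF_x = 0: no horizontal applied forces, so A_x = 0.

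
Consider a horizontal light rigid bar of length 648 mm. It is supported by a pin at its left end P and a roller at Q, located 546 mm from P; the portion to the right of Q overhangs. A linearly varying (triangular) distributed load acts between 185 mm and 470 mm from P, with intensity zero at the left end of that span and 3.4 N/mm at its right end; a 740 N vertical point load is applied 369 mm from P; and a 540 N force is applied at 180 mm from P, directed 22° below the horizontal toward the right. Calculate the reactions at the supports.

P_x = -500.7 N, P_y = 527.2 N, Q_y = 899.6 N

Resultant of the triangular load: ½ × 3.4 × 285 = 484.5 N, acting at 375 mm from P (one-third of the span from the peak).
ΣM about P: Q_y·546 − (½·3.4·285)·375 − 740·369 − 540·sin22°·180 = 0 → Q_y = 491159/546 = 899.559 ≈ 899.6 N.
ΣF_y = 0: P_y + 899.559 − ½·3.4·285 − 740 − 540·sin22° = 0 → P_y = 527.2 N.
ΣF_x = 0: P_x + 540·cos22° = 0 → P_x = -500.7 N.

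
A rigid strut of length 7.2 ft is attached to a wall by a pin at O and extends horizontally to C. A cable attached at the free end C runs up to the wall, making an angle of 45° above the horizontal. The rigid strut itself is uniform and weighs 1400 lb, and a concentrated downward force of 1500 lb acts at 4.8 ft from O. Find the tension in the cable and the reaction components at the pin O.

ΣM about O: T·sin45°·7.2 − 1400·3.6 − 1500·4.8 = 0 → T = 12240/(7.2·0.707107) = 2404.16 ≈ 2404 lb.
ΣF_x = 0: O_x − T·cos45° = 0 → O_x = 2404.16 × 0.707107 = 1700 lb.
ΣF_y = 0: O_y + T·sin45° − 1400 − 1500 = 0 → O_y = 2900 − 2404.16 × 0.707107 = 1200 lb.

T = 2404 lb, O_x = 1700 lb, O_y = 1200 lb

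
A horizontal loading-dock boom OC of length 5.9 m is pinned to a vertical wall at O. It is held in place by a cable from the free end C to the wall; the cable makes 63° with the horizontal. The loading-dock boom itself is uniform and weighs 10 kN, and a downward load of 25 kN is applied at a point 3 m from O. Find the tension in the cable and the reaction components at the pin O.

T = 19.88 kN, O_x = 9.025 kN, O_y = 17.29 kN

ΣM about O: T·sin63°·5.9 − 10·2.95 − 25·3 = 0 → T = 104.5/(5.9·0.891007) = 19.8785 ≈ 19.88 kN.
ΣF_x = 0: O_x − T·cos63° = 0 → O_x = 19.8785 × 0.45399 = 9.025 kN.
ΣF_y = 0: O_y + T·sin63° − 10 − 25 = 0 → O_y = 35 − 19.8785 × 0.891007 = 17.29 kN.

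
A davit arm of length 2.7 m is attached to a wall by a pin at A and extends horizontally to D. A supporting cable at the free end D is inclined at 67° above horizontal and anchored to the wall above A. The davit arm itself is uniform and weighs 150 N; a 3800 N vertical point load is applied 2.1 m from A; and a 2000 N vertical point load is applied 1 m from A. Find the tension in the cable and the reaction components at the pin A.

T = 4097 N, A_x = 1601 N, A_y = 2179 N

ΣM about A: T·sin67°·2.7 − 150·1.35 − 3800·2.1 − 2000·1 = 0 → T = 10182.5/(2.7·0.920505) = 4096.99 ≈ 4097 N.
ΣF_x = 0: A_x − T·cos67° = 0 → A_x = 4096.99 × 0.390731 = 1601 N.
ΣF_y = 0: A_y + T·sin67° − 150 − 3800 − 2000 = 0 → A_y = 5950 − 4096.99 × 0.920505 = 2179 N.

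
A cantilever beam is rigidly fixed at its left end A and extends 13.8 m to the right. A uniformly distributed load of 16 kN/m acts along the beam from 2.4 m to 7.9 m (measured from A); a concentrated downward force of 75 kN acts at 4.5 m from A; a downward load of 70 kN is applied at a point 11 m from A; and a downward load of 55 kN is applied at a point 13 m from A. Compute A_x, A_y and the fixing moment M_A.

Resultant of the distributed load: 16 × 5.5 = 88 kN at 5.15 m from A.
ΣF_x = 0: A_x = 0.
ΣF_y = 0: A_y − 16·5.5 − 75 − 70 − 55 = 0 → A_y = 288.0 kN.
ΣM about A: M_A − (16·5.5)·5.15 − 75·4.5 − 70·11 − 55·13 = 0 → M_A = 2276 kN·m.

A_x = 0, A_y = 288.0 kN, M_A = 2276 kN·m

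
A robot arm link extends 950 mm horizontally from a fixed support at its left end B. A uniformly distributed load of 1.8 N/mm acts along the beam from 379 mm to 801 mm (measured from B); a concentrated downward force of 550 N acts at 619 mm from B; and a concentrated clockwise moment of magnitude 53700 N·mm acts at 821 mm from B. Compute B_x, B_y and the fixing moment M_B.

Resultant of the distributed load: 1.8 × 422 = 759.6 N at 590 mm from B.
ΣF_x = 0: B_x = 0.
ΣF_y = 0: B_y − 1.8·422 − 550 = 0 → B_y = 1310 N.
ΣM about B: M_B − (1.8·422)·590 − 550·619 − 53700 = 0 → M_B = 842300 N·mm.

B_x = 0, B_y = 1310 N, M_B = 842300 N·mm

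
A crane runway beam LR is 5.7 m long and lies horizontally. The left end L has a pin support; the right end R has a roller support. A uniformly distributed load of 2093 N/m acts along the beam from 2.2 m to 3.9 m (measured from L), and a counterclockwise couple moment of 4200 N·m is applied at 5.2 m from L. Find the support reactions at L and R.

Resultant of the distributed load: 2093 × 1.7 = 3558.1 N at 3.05 m from L.
Taking moments about L: R_y·5.7 − (2093·1.7)·3.05 + 4200 = 0 → R_y = 6652.205/5.7 = 1167.05 ≈ 1167 N.
ΣF_y = 0: L_y + 1167.05 − 2093·1.7 = 0 → L_y = 2391 N.
ΣF_x = 0: no horizontal applied forces, so L_x = 0.

L_x = 0, L_y = 2391 N, R_y = 1167 N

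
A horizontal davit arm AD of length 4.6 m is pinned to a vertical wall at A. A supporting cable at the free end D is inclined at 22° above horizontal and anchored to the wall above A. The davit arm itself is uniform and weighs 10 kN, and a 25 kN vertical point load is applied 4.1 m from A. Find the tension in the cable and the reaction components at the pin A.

ΣM about A: T·sin22°·4.6 − 10·2.3 − 25·4.1 = 0 → T = 125.5/(4.6·0.374607) = 72.8299 ≈ 72.83 kN.
ΣF_x = 0: A_x − T·cos22° = 0 → A_x = 72.8299 × 0.927184 = 67.53 kN.
ΣF_y = 0: A_y + T·sin22° − 10 − 25 = 0 → A_y = 35 − 72.8299 × 0.374607 = 7.717 kN.

T = 72.83 kN, A_x = 67.53 kN, A_y = 7.717 kN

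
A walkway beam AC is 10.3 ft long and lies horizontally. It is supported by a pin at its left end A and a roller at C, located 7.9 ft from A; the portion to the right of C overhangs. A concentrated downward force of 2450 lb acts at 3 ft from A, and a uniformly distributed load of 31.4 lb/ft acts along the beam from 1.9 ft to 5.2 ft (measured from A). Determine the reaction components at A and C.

A_x = 0, A_y = 1577 lb, C_y = 976.9 lb

Resultant of the distributed load: 31.4 × 3.3 = 103.62 lb at 3.55 ft from A.
ΣM about A: C_y·7.9 − 2450·3 − (31.4·3.3)·3.55 = 0 → C_y = 7717.851/7.9 = 976.943 ≈ 976.9 lb.
ΣF_y = 0: A_y + 976.943 − 2450 − 31.4·3.3 = 0 → A_y = 1577 lb.
ΣF_x = 0: no horizontal applied forces, so A_x = 0.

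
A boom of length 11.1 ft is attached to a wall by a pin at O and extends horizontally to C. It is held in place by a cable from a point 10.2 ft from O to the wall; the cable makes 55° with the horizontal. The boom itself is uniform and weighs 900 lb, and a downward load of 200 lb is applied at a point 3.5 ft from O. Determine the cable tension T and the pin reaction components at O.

ΣM about O: T·sin55°·10.2 − 900·5.55 − 200·3.5 = 0 → T = 5695/(10.2·0.819152) = 681.599 ≈ 681.6 lb.
ΣF_x = 0: O_x − T·cos55° = 0 → O_x = 681.599 × 0.573576 = 390.9 lb.
ΣF_y = 0: O_y + T·sin55° − 900 − 200 = 0 → O_y = 1100 − 681.599 × 0.819152 = 541.7 lb.

T = 681.6 lb, O_x = 390.9 lb, O_y = 541.7 lb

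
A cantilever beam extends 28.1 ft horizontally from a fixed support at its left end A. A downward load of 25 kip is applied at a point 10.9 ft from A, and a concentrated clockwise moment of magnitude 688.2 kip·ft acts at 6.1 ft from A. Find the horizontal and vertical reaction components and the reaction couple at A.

ΣF_x = 0: A_x = 0.
ΣF_y = 0: A_y − 25 = 0 → A_y = 25.00 kip.
ΣM about A: M_A − 25·10.9 − 688.2 = 0 → M_A = 960.7 kip·ft.

A_x = 0, A_y = 25.00 kip, M_A = 960.7 kip·ft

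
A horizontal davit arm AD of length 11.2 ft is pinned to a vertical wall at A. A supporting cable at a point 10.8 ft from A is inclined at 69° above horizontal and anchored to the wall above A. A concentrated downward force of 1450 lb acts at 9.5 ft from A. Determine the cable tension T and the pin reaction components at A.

ΣM about A: T·sin69°·10.8 − 1450·9.5 = 0 → T = 13775/(10.8·0.93358) = 1366.21 ≈ 1366 lb.
ΣF_x = 0: A_x − T·cos69° = 0 → A_x = 1366.21 × 0.358368 = 489.6 lb.
ΣF_y = 0: A_y + T·sin69° − 1450 = 0 → A_y = 1450 − 1366.21 × 0.93358 = 174.5 lb.

T = 1366 lb, A_x = 489.6 lb, A_y = 174.5 lb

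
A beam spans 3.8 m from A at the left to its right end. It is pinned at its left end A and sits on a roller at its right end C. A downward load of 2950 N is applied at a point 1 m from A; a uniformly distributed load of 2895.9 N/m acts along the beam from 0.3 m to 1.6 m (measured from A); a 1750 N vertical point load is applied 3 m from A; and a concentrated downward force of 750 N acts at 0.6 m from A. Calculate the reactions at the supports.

Resultant of the distributed load: 2895.9 × 1.3 = 3764.67 N at 0.95 m from A.
ΣM about A: C_y·3.8 − 2950·1 − (2895.9·1.3)·0.95 − 1750·3 − 750·0.6 = 0 → C_y = 12226.4365/3.8 = 3217.48 ≈ 3217 N.
ΣF_y = 0: A_y + 3217.48 − 2950 − 2895.9·1.3 − 1750 − 750 = 0 → A_y = 5997 N.
ΣF_x = 0: no horizontal applied forces, so A_x = 0.

A_x = 0, A_y = 5997 N, C_y = 3217 N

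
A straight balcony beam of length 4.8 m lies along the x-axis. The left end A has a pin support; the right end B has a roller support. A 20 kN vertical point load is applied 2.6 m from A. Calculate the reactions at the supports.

A_x = 0, A_y = 9.167 kN, B_y = 10.83 kN

Moments about A: B_y·4.8 − 20·2.6 = 0 → B_y = 52/4.8 = 10.8333 ≈ 10.83 kN.
ΣF_y = 0: A_y + 10.8333 − 20 = 0 → A_y = 9.167 kN.
ΣF_x = 0: no horizontal applied forces, so A_x = 0.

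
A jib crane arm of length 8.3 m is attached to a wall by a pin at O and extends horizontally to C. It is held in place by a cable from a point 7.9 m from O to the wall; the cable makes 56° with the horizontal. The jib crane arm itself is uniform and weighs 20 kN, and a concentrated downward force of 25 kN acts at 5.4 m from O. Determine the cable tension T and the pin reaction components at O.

ΣM about O: T·sin56°·7.9 − 20·4.15 − 25·5.4 = 0 → T = 218/(7.9·0.829038) = 33.2855 ≈ 33.29 kN.
ΣF_x = 0: O_x − T·cos56° = 0 → O_x = 33.2855 × 0.559193 = 18.61 kN.
ΣF_y = 0: O_y + T·sin56° − 20 − 25 = 0 → O_y = 45 − 33.2855 × 0.829038 = 17.41 kN.

T = 33.29 kN, O_x = 18.61 kN, O_y = 17.41 kN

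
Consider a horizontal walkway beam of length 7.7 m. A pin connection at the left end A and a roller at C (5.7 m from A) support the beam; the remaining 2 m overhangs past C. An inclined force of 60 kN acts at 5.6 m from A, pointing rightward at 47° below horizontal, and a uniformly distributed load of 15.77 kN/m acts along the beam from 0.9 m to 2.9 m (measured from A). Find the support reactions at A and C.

Resultant of the distributed load: 15.77 × 2 = 31.54 kN at 1.9 m from A.
Moments about A: C_y·5.7 − 60·sin47°·5.6 − (15.77·2)·1.9 = 0 → C_y = 305.661/5.7 = 53.6247 ≈ 53.62 kN.
ΣF_y = 0: A_y + 53.6247 − 60·sin47° − 15.77·2 = 0 → A_y = 21.80 kN.
ΣF_x = 0: A_x + 60·cos47° = 0 → A_x = -40.92 kN.

A_x = -40.92 kN, A_y = 21.80 kN, C_y = 53.62 kN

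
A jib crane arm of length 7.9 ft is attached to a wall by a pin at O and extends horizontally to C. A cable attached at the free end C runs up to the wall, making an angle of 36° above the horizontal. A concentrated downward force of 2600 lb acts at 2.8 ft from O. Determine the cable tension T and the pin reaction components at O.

T = 1568 lb, O_x = 1268 lb, O_y = 1678 lb

ΣM about O: T·sin36°·7.9 − 2600·2.8 = 0 → T = 7280/(7.9·0.587785) = 1567.78 ≈ 1568 lb.
ΣF_x = 0: O_x − T·cos36° = 0 → O_x = 1567.78 × 0.809017 = 1268 lb.
ΣF_y = 0: O_y + T·sin36° − 2600 = 0 → O_y = 2600 − 1567.78 × 0.587785 = 1678 lb.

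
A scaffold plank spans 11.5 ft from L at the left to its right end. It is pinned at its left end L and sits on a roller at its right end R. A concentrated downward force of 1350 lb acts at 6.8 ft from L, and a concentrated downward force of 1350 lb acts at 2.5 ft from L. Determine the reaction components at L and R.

L_x = 0, L_y = 1608 lb, R_y = 1092 lb

ΣM about L: R_y·11.5 − 1350·6.8 − 1350·2.5 = 0 → R_y = 12555/11.5 = 1091.74 ≈ 1092 lb.
ΣF_y = 0: L_y + 1091.74 − 1350 − 1350 = 0 → L_y = 1608 lb.
ΣF_x = 0: no horizontal applied forces, so L_x = 0.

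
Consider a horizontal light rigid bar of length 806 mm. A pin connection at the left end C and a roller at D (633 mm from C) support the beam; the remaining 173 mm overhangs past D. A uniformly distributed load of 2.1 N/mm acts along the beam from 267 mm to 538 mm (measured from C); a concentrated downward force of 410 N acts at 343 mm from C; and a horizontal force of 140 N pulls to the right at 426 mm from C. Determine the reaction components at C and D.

C_x = -140.0 N, C_y = 395.1 N, D_y = 584.0 N

Resultant of the distributed load: 2.1 × 271 = 569.1 N at 402.5 mm from C.
ΣM about C: D_y·633 − (2.1·271)·402.5 − 410·343 = 0 → D_y = 369692.75/633 = 584.033 ≈ 584.0 N.
ΣF_y = 0: C_y + 584.033 − 2.1·271 − 410 = 0 → C_y = 395.1 N.
ΣF_x = 0: C_x + 140 = 0 → C_x = -140.0 N.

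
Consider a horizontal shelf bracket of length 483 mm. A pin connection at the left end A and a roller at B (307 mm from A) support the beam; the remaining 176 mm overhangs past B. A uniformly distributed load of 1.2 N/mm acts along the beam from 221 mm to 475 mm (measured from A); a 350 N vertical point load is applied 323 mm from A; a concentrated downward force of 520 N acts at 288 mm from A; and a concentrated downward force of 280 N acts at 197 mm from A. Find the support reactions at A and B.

A_x = 0, A_y = 73.56 N, B_y = 1381 N

Resultant of the distributed load: 1.2 × 254 = 304.8 N at 348 mm from A.
Moments about A: B_y·307 − (1.2·254)·348 − 350·323 − 520·288 − 280·197 = 0 → B_y = 424040.4/307 = 1381.24 ≈ 1381 N.
ΣF_y = 0: A_y + 1381.24 − 1.2·254 − 350 − 520 − 280 = 0 → A_y = 73.56 N.
ΣF_x = 0: no horizontal applied forces, so A_x = 0.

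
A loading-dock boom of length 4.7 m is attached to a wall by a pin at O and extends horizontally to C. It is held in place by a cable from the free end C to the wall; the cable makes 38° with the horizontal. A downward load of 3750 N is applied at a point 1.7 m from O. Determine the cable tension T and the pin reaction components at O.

T = 2203 N, O_x = 1736 N, O_y = 2394 N

ΣM about O: T·sin38°·4.7 − 3750·1.7 = 0 → T = 6375/(4.7·0.615661) = 2203.13 ≈ 2203 N.
ΣF_x = 0: O_x − T·cos38° = 0 → O_x = 2203.13 × 0.788011 = 1736 N.
ΣF_y = 0: O_y + T·sin38° − 3750 = 0 → O_y = 3750 − 2203.13 × 0.615661 = 2394 N.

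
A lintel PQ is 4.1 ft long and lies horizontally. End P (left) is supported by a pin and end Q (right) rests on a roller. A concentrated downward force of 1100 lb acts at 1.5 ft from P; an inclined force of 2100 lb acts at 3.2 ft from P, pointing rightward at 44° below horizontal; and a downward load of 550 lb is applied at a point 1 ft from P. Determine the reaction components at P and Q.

Moments about P: Q_y·4.1 − 1100·1.5 − 2100·sin44°·3.2 − 550·1 = 0 → Q_y = 6868.1/4.1 = 1675.15 ≈ 1675 lb.
ΣF_y = 0: P_y + 1675.15 − 1100 − 2100·sin44° − 550 = 0 → P_y = 1434 lb.
ΣF_x = 0: P_x + 2100·cos44° = 0 → P_x = -1511 lb.

P_x = -1511 lb, P_y = 1434 lb, Q_y = 1675 lb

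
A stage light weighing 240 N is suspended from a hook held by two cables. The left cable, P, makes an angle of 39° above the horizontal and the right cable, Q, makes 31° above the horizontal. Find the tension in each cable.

ΣF_x = 0: −T_P·cos39° + T_Q·cos31° = 0 → T_Q = 0.906644·T_P.
ΣF_y = 0: T_P·sin39° + T_Q·sin31° = 240.
Substitute: T_P·(0.62932 + 0.906644·0.515038) = 240 → T_P = 218.923 ≈ 218.9 N.
Then T_Q = 0.906644 × 218.923 = 198.5 N.

T_P = 218.9 N, T_Q = 198.5 N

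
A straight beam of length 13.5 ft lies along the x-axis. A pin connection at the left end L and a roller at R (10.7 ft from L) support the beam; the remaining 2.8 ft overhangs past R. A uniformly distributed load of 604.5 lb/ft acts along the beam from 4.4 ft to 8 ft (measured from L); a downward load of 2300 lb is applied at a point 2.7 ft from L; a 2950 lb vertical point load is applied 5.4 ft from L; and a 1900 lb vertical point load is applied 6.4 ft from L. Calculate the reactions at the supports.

L_x = 0, L_y = 4860 lb, R_y = 4467 lb

Resultant of the distributed load: 604.5 × 3.6 = 2176.2 lb at 6.2 ft from L.
Taking moments about L: R_y·10.7 − (604.5·3.6)·6.2 − 2300·2.7 − 2950·5.4 − 1900·6.4 = 0 → R_y = 47792.44/10.7 = 4466.58 ≈ 4467 lb.
ΣF_y = 0: L_y + 4466.58 − 604.5·3.6 − 2300 − 2950 − 1900 = 0 → L_y = 4860 lb.
ΣF_x = 0: no horizontal applied forces, so L_x = 0.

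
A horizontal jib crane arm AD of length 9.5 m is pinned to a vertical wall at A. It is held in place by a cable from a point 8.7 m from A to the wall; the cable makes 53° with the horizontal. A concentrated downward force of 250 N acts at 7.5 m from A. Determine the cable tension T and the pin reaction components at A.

ΣM about A: T·sin53°·8.7 − 250·7.5 = 0 → T = 1875/(8.7·0.798636) = 269.857 ≈ 269.9 N.
ΣF_x = 0: A_x − T·cos53° = 0 → A_x = 269.857 × 0.601815 = 162.4 N.
ΣF_y = 0: A_y + T·sin53° − 250 = 0 → A_y = 250 − 269.857 × 0.798636 = 34.48 N.

T = 269.9 N, A_x = 162.4 N, A_y = 34.48 N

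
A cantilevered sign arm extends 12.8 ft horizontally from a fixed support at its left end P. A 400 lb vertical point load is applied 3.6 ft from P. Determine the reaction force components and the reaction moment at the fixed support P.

ΣF_x = 0: P_x = 0.
ΣF_y = 0: P_y − 400 = 0 → P_y = 400.0 lb.
ΣM about P: M_P − 400·3.6 = 0 → M_P = 1440 lb·ft.

P_x = 0, P_y = 400.0 lb, M_P = 1440 lb·ft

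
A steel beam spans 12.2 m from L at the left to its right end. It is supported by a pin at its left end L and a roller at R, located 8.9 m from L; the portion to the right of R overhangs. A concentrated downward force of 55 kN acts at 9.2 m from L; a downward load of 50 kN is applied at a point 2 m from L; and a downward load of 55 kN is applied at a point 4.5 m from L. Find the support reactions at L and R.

L_x = 0, L_y = 64.10 kN, R_y = 95.90 kN

Moments about L: R_y·8.9 − 55·9.2 − 50·2 − 55·4.5 = 0 → R_y = 853.5/8.9 = 95.8989 ≈ 95.90 kN.
ΣF_y = 0: L_y + 95.8989 − 55 − 50 − 55 = 0 → L_y = 64.10 kN.
ΣF_x = 0: no horizontal applied forces, so L_x = 0.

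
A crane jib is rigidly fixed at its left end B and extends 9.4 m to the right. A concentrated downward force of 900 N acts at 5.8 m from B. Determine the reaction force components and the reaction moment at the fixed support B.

ΣF_x = 0: B_x = 0.
ΣF_y = 0: B_y − 900 = 0 → B_y = 900.0 N.
ΣM about B: M_B − 900·5.8 = 0 → M_B = 5220 N·m.

B_x = 0, B_y = 900.0 N, M_B = 5220 N·m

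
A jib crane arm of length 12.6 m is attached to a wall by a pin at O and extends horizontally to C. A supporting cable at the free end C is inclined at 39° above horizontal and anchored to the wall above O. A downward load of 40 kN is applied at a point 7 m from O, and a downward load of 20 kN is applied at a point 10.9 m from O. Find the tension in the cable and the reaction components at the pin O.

T = 62.80 kN, O_x = 48.81 kN, O_y = 20.48 kN

ΣM about O: T·sin39°·12.6 − 40·7 − 20·10.9 = 0 → T = 498/(12.6·0.62932) = 62.804 ≈ 62.80 kN.
ΣF_x = 0: O_x − T·cos39° = 0 → O_x = 62.804 × 0.777146 = 48.81 kN.
ΣF_y = 0: O_y + T·sin39° − 40 − 20 = 0 → O_y = 60 − 62.804 × 0.62932 = 20.48 kN.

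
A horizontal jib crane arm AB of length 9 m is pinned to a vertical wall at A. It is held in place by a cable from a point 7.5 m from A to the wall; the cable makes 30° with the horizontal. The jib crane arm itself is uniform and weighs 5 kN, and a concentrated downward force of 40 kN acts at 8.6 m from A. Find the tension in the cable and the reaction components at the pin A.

T = 97.73 kN, A_x = 84.64 kN, A_y = -3.867 kN

ΣM about A: T·sin30°·7.5 − 5·4.5 − 40·8.6 = 0 → T = 366.5/(7.5·0.5) = 97.7333 ≈ 97.73 kN.
ΣF_x = 0: A_x − T·cos30° = 0 → A_x = 97.7333 × 0.866025 = 84.64 kN.
ΣF_y = 0: A_y + T·sin30° − 5 − 40 = 0 → A_y = 45 − 97.7333 × 0.5 = -3.867 kN.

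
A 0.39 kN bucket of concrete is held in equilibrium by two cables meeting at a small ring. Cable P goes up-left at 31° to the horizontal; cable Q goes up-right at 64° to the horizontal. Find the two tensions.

T_P = 0.1716 kN, T_Q = 0.3356 kN

ΣF_x = 0: −T_P·cos31° + T_Q·cos64° = 0 → T_Q = 1.95535·T_P.
ΣF_y = 0: T_P·sin31° + T_Q·sin64° = 0.39.
Substitute: T_P·(0.515038 + 1.95535·0.898794) = 0.39 → T_P = 0.171618 ≈ 0.1716 kN.
Then T_Q = 1.95535 × 0.171618 = 0.3356 kN.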